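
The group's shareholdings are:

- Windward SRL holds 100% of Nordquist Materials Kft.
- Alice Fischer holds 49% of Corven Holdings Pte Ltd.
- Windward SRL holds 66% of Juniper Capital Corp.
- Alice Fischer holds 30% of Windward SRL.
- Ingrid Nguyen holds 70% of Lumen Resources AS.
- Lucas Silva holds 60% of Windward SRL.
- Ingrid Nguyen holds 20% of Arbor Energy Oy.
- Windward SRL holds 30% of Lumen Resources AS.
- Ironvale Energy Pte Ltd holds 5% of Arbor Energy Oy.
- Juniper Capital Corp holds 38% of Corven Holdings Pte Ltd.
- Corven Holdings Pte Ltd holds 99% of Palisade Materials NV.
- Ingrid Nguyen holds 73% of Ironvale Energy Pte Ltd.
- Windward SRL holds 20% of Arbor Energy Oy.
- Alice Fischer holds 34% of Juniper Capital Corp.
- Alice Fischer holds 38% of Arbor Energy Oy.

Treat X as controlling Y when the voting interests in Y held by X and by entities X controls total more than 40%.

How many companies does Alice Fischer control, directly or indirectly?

2

Alice holds 49% of Corven, so Alice controls Corven.
Corven holds 99% of Palisade, so Alice controls Palisade.
No other company's threshold is met.
Alice controls 2 companies.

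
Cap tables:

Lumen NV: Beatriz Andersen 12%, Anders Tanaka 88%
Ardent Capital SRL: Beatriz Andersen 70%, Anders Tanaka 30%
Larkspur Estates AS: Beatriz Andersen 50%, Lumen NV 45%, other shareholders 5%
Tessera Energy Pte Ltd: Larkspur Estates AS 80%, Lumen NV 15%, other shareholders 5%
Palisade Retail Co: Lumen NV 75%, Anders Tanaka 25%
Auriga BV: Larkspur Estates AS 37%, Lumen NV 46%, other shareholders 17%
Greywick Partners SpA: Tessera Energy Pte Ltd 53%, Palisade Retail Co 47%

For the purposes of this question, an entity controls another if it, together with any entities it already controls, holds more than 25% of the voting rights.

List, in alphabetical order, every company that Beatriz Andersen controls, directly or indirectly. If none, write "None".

Beatriz holds 70% of Ardent, so Beatriz controls Ardent.
Beatriz holds 50% of Larkspur, so Beatriz controls Larkspur.
Larkspur holds 80% of Tessera, so Beatriz controls Tessera.
Larkspur holds 37% of Auriga, so Beatriz controls Auriga.
Tessera holds 53% of Greywick, so Beatriz controls Greywick.
No other company's threshold is met.

Ardent Capital SRL, Auriga BV, Greywick Partners SpA, Larkspur Estates AS, Tessera Energy Pte Ltd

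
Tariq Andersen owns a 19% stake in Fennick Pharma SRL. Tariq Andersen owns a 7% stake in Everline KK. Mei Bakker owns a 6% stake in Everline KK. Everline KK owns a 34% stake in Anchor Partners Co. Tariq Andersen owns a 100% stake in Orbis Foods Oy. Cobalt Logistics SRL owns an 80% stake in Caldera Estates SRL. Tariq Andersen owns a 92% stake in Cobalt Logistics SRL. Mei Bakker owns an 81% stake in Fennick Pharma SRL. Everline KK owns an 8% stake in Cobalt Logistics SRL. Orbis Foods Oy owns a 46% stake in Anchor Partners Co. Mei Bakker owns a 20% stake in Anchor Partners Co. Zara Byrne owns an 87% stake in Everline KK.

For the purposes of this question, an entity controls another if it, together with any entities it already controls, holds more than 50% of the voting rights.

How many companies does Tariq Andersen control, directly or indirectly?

3

Tariq holds 100% of Orbis, so Tariq controls Orbis.
Tariq holds 92% of Cobalt, so Tariq controls Cobalt.
Cobalt holds 80% of Caldera, so Tariq controls Caldera.
No other company's threshold is met.
Tariq controls 3 companies.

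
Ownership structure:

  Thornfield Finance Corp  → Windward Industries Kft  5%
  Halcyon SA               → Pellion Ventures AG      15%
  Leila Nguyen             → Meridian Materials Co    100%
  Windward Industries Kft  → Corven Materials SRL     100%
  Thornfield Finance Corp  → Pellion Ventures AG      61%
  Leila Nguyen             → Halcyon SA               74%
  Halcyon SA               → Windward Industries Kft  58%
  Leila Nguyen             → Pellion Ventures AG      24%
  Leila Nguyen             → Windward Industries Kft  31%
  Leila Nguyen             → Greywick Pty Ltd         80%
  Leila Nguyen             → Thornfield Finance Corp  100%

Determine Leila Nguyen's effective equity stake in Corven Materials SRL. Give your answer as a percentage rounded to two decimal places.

Leila reaches Corven along 3 paths.
Via Halcyon → Windward: 74% × 58% × 100% = 42.92%.
Via Windward: 31% × 100% = 31%.
Via Thornfield → Windward: 100% × 5% × 100% = 5%.
Total: 42.92% + 31% + 5% = 78.92%.

78.92%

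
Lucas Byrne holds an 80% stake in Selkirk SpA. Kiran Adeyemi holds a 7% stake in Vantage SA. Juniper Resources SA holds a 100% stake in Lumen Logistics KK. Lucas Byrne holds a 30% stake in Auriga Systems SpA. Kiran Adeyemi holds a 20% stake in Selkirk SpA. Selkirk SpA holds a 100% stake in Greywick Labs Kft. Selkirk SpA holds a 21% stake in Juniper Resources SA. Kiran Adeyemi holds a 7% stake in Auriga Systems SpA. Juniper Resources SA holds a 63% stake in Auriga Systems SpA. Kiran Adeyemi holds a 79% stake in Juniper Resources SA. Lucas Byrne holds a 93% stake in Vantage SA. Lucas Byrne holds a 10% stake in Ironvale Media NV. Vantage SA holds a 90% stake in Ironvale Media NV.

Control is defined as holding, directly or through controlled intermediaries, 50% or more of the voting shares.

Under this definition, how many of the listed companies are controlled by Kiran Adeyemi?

3

Kiran holds 79% of Juniper, so Kiran controls Juniper.
Juniper holds 100% of Lumen, so Kiran controls Lumen.
Kiran and Juniper together hold 7% + 63% = 70% of Auriga, so Kiran controls Auriga.
No other company's threshold is met.
Kiran controls 3 companies.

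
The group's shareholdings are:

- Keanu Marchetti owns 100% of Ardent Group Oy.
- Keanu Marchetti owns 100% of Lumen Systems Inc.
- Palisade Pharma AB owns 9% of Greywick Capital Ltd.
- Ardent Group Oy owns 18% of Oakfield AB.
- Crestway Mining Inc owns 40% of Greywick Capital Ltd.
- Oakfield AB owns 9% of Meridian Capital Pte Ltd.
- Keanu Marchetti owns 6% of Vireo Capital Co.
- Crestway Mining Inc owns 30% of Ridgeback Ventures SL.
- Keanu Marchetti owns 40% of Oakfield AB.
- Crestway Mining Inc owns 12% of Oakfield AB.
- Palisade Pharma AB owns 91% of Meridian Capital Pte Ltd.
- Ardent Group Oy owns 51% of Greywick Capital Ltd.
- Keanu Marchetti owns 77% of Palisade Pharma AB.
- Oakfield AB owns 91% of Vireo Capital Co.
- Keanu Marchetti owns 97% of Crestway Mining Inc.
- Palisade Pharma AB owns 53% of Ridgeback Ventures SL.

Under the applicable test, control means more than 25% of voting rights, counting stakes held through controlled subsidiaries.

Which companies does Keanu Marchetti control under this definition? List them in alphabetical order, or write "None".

Ardent Group Oy, Crestway Mining Inc, Greywick Capital Ltd, Lumen Systems Inc, Meridian Capital Pte Ltd, Oakfield AB, Palisade Pharma AB, Ridgeback Ventures SL, Vireo Capital Co

Keanu holds 97% of Crestway, so Keanu controls Crestway.
Keanu holds 100% of Ardent, so Keanu controls Ardent.
Keanu holds 77% of Palisade, so Keanu controls Palisade.
Crestway and Palisade and Ardent together hold 40% + 9% + 51% = 100% of Greywick, so Keanu controls Greywick.
Palisade and Crestway together hold 53% + 30% = 83% of Ridgeback, so Keanu controls Ridgeback.
Crestway and Ardent and Keanu together hold 12% + 18% + 40% = 70% of Oakfield, so Keanu controls Oakfield.
Oakfield and Palisade together hold 9% + 91% = 100% of Meridian, so Keanu controls Meridian.
Keanu holds 100% of Lumen, so Keanu controls Lumen.
Keanu and Oakfield together hold 6% + 91% = 97% of Vireo, so Keanu controls Vireo.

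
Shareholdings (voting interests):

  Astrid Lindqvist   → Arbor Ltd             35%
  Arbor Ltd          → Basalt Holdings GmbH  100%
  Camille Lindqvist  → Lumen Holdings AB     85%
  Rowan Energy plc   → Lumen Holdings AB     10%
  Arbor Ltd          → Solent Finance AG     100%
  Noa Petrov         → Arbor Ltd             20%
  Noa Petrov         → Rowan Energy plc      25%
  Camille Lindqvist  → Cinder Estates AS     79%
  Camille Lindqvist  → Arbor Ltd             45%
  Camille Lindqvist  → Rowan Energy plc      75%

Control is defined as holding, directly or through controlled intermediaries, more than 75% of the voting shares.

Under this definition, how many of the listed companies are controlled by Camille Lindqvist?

2

Camille holds 79% of Cinder, so Camille controls Cinder.
Camille holds 85% of Lumen, so Camille controls Lumen.
No other company's threshold is met.
Camille controls 2 companies.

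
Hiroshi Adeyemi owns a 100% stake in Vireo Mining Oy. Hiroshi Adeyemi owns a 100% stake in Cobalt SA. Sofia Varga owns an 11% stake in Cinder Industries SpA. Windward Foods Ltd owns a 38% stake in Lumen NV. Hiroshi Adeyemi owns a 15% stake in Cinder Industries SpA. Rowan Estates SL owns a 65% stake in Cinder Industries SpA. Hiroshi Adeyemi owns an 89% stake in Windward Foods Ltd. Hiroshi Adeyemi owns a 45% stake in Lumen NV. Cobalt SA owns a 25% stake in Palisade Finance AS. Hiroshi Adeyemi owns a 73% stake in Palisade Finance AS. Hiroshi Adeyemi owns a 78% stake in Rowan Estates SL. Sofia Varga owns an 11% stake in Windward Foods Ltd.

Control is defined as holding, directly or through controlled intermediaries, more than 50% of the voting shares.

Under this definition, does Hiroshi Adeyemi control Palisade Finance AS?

Hiroshi holds 100% of Cobalt, so Hiroshi controls Cobalt.
Cobalt and Hiroshi together hold 25% + 73% = 98% of Palisade, so Hiroshi controls Palisade.

Yes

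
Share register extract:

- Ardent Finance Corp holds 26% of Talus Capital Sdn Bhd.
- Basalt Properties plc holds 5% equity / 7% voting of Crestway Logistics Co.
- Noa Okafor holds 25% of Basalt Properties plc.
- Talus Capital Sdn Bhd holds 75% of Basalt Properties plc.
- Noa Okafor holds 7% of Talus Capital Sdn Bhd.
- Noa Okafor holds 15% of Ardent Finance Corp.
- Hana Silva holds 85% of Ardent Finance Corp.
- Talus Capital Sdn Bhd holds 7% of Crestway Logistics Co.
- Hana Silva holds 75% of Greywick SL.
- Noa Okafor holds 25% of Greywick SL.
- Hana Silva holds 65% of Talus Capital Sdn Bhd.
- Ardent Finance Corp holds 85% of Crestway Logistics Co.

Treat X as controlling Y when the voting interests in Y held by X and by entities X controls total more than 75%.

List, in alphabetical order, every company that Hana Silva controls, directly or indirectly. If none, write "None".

Ardent Finance Corp, Crestway Logistics Co, Talus Capital Sdn Bhd

Hana holds 85% of Ardent, so Hana controls Ardent.
Hana and Ardent together hold 65% + 26% = 91% of Talus, so Hana controls Talus.
Ardent and Talus together hold 85% + 7% = 92% of Crestway, so Hana controls Crestway.
No other company's threshold is met.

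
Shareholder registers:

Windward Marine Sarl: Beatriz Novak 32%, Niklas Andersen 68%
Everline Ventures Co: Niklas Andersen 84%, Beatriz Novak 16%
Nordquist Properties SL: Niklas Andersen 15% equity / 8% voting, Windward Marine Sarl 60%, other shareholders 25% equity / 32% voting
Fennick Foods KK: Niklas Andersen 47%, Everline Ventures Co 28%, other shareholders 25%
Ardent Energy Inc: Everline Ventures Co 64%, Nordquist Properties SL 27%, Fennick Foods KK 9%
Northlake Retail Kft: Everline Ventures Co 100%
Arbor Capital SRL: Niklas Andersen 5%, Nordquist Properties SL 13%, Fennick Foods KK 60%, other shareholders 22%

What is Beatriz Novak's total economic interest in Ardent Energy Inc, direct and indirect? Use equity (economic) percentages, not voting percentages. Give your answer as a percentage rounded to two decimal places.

15.83%

Beatriz reaches Ardent along 3 paths.
Via Everline: 16% × 64% = 10.24%.
Via Windward → Nordquist: 32% × 60% × 27% = 5.184%.
Via Everline → Fennick: 16% × 28% × 9% = 0.4032%.
Total: 10.24% + 5.184% + 0.4032% = 15.8272%.
Rounded: 15.83%.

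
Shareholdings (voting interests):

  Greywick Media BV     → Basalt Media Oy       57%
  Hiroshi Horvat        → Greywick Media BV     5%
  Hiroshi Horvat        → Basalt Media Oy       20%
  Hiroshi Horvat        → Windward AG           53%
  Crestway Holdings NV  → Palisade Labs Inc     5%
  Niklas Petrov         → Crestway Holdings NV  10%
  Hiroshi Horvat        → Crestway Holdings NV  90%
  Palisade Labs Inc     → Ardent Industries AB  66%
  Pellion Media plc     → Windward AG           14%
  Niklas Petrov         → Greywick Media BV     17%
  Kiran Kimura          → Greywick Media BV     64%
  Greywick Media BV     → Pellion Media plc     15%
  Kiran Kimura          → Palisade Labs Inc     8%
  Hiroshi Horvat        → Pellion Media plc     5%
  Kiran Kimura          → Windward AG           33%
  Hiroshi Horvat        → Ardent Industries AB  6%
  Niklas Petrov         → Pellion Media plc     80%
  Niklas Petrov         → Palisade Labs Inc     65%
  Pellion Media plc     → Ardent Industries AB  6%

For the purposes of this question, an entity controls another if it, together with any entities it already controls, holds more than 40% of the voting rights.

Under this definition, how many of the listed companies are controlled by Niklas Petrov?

3

Niklas holds 80% of Pellion, so Niklas controls Pellion.
Niklas holds 65% of Palisade, so Niklas controls Palisade.
Pellion and Palisade together hold 6% + 66% = 72% of Ardent, so Niklas controls Ardent.
No other company's threshold is met.
Niklas controls 3 companies.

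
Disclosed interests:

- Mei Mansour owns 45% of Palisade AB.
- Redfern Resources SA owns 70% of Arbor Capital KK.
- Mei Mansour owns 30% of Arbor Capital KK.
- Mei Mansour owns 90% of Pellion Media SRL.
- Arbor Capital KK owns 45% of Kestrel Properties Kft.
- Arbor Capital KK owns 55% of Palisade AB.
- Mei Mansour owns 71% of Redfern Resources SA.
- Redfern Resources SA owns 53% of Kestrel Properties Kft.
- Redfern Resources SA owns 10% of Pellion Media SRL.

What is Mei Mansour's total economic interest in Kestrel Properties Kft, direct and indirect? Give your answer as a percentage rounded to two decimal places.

Mei reaches Kestrel along 3 paths.
Via Redfern: 71% × 53% = 37.63%.
Via Arbor: 30% × 45% = 13.5%.
Via Redfern → Arbor: 71% × 70% × 45% = 22.365%.
Total: 37.63% + 13.5% + 22.365% = 73.495%.
Rounded: 73.50%.

73.50%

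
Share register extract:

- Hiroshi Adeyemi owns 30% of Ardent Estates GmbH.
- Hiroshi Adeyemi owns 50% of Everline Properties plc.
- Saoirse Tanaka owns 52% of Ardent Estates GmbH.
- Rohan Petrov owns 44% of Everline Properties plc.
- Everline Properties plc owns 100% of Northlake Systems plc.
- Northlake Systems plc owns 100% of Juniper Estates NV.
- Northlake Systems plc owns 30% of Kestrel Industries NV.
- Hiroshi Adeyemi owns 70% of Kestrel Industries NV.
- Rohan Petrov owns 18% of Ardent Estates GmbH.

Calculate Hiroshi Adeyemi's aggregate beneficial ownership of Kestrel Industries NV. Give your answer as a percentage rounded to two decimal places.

Hiroshi reaches Kestrel along 2 paths.
Direct stake: 70% = 70%.
Via Everline → Northlake: 50% × 100% × 30% = 15%.
Total: 70% + 15% = 85%.
Rounded: 85.00%.

85.00%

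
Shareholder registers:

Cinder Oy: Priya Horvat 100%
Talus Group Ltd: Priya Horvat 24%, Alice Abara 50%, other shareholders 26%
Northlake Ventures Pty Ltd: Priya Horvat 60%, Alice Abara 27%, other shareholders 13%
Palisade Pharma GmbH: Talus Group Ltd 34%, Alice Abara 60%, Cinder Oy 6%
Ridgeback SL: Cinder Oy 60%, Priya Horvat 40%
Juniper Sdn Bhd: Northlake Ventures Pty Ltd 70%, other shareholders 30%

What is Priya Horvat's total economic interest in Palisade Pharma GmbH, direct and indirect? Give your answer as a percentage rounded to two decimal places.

Priya reaches Palisade along 2 paths.
Via Talus: 24% × 34% = 8.16%.
Via Cinder: 100% × 6% = 6%.
Total: 8.16% + 6% = 14.16%.

14.16%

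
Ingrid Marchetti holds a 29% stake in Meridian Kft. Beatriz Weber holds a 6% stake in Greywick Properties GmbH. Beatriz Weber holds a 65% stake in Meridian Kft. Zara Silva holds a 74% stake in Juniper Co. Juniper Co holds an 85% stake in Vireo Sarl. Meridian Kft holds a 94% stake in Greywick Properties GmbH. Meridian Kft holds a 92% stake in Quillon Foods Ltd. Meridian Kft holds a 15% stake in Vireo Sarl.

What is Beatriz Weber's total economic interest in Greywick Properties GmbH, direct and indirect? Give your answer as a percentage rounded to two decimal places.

67.10%

Beatriz reaches Greywick along 2 paths.
Direct stake: 6% = 6%.
Via Meridian: 65% × 94% = 61.1%.
Total: 6% + 61.1% = 67.1%.
Rounded: 67.10%.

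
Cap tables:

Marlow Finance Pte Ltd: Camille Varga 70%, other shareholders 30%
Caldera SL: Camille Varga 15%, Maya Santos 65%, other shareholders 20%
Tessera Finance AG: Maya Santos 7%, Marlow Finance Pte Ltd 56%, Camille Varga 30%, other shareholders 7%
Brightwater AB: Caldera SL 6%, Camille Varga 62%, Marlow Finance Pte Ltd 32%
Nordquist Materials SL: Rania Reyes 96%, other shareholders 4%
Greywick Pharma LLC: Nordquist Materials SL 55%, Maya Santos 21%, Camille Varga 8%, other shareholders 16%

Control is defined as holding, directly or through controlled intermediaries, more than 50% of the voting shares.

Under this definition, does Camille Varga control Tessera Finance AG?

Yes

Camille holds 70% of Marlow, so Camille controls Marlow.
Marlow and Camille together hold 56% + 30% = 86% of Tessera, so Camille controls Tessera.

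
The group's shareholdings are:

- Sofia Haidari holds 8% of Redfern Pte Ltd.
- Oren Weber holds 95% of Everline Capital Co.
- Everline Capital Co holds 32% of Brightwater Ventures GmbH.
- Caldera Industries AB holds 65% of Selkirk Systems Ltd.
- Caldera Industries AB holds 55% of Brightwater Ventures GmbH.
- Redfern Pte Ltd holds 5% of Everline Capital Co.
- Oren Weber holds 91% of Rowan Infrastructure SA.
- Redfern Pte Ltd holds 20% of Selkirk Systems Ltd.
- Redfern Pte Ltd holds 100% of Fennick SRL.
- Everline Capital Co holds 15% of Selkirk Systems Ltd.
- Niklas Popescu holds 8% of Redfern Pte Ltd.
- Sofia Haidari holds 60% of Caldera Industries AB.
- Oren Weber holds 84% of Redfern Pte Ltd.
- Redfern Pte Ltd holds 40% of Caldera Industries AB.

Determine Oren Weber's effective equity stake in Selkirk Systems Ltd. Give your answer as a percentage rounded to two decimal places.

Oren reaches Selkirk along 4 paths.
Via Redfern → Caldera: 84% × 40% × 65% = 21.84%.
Via Everline: 95% × 15% = 14.25%.
Via Redfern → Everline: 84% × 5% × 15% = 0.63%.
Via Redfern: 84% × 20% = 16.8%.
Total: 21.84% + 14.25% + 0.63% + 16.8% = 53.52%.

53.52%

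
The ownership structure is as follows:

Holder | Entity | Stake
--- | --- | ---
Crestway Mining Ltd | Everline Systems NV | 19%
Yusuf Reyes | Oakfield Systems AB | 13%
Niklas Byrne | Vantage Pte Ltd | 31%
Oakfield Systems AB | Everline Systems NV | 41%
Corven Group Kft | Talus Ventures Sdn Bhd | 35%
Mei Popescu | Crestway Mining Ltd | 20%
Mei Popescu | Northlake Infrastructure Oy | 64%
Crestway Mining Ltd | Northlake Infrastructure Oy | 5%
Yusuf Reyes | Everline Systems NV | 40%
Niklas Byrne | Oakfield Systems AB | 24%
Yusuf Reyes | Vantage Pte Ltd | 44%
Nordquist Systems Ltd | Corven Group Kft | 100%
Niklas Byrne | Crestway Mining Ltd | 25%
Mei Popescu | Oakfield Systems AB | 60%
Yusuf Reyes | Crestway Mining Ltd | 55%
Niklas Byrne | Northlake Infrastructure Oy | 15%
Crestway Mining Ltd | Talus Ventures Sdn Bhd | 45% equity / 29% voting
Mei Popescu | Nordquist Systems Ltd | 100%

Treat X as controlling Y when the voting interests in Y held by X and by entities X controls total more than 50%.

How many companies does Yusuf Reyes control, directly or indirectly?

2

Yusuf holds 55% of Crestway, so Yusuf controls Crestway.
Yusuf and Crestway together hold 40% + 19% = 59% of Everline, so Yusuf controls Everline.
No other company's threshold is met.
Yusuf controls 2 companies.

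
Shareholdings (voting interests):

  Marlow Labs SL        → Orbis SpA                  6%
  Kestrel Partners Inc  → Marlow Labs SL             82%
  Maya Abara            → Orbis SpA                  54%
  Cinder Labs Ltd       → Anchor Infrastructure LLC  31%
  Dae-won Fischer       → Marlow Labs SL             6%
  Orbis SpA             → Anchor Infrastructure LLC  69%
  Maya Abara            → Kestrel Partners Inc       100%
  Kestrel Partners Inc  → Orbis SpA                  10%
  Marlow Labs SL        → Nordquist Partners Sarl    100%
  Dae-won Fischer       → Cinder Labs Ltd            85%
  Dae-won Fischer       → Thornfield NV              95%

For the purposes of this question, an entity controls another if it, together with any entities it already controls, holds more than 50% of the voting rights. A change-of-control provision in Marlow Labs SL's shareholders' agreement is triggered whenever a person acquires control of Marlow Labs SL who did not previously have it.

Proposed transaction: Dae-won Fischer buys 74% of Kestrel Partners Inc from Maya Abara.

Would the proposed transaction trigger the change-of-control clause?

The purchase adds only to Dae-won's holdings (Maya's stake shrinks), so Dae-won is the only person who could newly come to control Marlow.
Dae-won holds 95% of Thornfield, so Dae-won controls Thornfield.
Dae-won holds 85% of Cinder, so Dae-won controls Cinder.
In Marlow, Dae-won's side holds only 6%, not > 50%.
So before the transaction, Dae-won does not control Marlow.
After the purchase, Dae-won holds 74% of Kestrel directly, and Maya's stake falls to 26%.
Dae-won holds 74% of Kestrel, so Dae-won controls Kestrel.
Kestrel and Dae-won together hold 82% + 6% = 88% of Marlow, so Dae-won controls Marlow.
Dae-won did not control Marlow before and does after, so the clause is triggered.

Yes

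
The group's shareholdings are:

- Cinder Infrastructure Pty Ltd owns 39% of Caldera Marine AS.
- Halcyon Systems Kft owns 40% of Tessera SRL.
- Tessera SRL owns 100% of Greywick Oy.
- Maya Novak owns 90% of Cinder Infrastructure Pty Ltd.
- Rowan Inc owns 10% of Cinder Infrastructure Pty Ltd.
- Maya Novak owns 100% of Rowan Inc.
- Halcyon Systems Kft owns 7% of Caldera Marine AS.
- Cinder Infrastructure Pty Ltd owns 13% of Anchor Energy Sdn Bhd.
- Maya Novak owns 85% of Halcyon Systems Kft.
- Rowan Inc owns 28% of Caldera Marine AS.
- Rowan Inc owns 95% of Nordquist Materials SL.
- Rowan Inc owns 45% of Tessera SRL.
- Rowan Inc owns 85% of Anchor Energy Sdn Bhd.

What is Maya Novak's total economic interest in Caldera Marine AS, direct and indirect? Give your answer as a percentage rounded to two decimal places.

72.95%

Maya reaches Caldera along 4 paths.
Via Cinder: 90% × 39% = 35.1%.
Via Rowan → Cinder: 100% × 10% × 39% = 3.9%.
Via Halcyon: 85% × 7% = 5.95%.
Via Rowan: 100% × 28% = 28%.
Total: 35.1% + 3.9% + 5.95% + 28% = 72.95%.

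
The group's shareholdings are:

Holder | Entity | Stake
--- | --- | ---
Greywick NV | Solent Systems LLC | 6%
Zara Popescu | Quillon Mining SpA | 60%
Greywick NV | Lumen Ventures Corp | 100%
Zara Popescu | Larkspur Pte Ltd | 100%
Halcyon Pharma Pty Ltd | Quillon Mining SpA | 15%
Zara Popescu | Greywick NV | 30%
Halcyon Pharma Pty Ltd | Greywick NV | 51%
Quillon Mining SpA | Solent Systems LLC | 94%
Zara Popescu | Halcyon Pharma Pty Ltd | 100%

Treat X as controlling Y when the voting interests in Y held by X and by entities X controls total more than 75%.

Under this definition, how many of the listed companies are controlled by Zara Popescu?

4

Zara holds 100% of Halcyon, so Zara controls Halcyon.
Zara and Halcyon together hold 30% + 51% = 81% of Greywick, so Zara controls Greywick.
Greywick holds 100% of Lumen, so Zara controls Lumen.
Zara holds 100% of Larkspur, so Zara controls Larkspur.
No other company's threshold is met.
Zara controls 4 companies.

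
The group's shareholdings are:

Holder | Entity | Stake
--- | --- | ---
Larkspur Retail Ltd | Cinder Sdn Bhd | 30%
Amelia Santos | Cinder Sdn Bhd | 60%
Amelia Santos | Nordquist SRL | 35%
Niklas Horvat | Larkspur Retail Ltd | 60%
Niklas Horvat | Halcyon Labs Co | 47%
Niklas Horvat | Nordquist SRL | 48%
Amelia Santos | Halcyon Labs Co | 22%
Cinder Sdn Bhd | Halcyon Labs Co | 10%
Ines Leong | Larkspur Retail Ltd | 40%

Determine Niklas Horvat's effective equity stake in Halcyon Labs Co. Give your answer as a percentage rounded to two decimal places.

Niklas reaches Halcyon along 2 paths.
Direct stake: 47% = 47%.
Via Larkspur → Cinder: 60% × 30% × 10% = 1.8%.
Total: 47% + 1.8% = 48.8%.
Rounded: 48.80%.

48.80%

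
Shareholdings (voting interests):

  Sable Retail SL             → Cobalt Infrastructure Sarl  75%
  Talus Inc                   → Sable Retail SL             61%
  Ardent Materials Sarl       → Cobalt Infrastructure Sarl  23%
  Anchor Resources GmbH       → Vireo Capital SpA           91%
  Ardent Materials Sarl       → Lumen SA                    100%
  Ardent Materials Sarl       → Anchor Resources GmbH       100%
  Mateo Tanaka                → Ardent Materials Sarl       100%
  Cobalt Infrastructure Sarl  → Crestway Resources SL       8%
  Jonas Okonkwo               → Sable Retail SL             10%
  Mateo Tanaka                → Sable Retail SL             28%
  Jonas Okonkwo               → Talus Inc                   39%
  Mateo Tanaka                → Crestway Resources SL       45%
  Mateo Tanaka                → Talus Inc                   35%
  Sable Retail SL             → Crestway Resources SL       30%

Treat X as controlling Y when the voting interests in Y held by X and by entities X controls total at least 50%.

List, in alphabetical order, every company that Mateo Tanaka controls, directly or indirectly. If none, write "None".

Anchor Resources GmbH, Ardent Materials Sarl, Lumen SA, Vireo Capital SpA

Mateo holds 100% of Ardent, so Mateo controls Ardent.
Ardent holds 100% of Lumen, so Mateo controls Lumen.
Ardent holds 100% of Anchor, so Mateo controls Anchor.
Anchor holds 91% of Vireo, so Mateo controls Vireo.
No other company's threshold is met.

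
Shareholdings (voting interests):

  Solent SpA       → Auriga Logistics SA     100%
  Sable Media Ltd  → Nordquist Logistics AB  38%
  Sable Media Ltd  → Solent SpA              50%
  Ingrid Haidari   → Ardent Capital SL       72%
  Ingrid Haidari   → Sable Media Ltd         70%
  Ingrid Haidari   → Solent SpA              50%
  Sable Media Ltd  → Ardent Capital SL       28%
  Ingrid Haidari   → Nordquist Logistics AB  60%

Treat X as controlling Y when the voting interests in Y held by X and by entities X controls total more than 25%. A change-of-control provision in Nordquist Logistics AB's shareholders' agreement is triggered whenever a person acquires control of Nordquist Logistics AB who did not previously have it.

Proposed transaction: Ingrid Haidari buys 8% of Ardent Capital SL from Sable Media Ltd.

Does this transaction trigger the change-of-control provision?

The purchase adds only to Ingrid's holdings (Sable's stake shrinks), so Ingrid is the only person who could newly come to control Nordquist.
Ingrid holds 70% of Sable, so Ingrid controls Sable.
Sable and Ingrid together hold 38% + 60% = 98% of Nordquist, so Ingrid controls Nordquist.
So Ingrid already controls Nordquist before the transaction.
After the purchase, Ingrid's direct stake in Ardent rises to 72% + 8% = 80%, and Sable's stake falls to 20%.
Ingrid controlled Nordquist already, so this is not a new person acquiring control; every other person's position is unchanged or reduced.
No new person acquires control, so the clause is not triggered.

No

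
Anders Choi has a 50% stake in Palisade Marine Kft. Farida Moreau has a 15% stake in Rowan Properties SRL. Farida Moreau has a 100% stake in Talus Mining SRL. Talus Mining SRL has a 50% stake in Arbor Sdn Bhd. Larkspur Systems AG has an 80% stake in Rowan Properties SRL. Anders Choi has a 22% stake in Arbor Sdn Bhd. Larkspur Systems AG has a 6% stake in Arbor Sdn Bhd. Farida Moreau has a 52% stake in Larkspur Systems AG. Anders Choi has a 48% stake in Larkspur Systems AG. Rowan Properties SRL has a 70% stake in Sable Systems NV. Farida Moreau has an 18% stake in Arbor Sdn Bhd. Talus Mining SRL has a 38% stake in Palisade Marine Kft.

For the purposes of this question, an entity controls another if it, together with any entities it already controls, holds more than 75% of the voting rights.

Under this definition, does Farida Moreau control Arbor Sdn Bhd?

Farida holds 100% of Talus, so Farida controls Talus.
In Arbor, Farida's side holds only 50% + 18% = 68%, not > 75%.
So Farida does not control Arbor.

No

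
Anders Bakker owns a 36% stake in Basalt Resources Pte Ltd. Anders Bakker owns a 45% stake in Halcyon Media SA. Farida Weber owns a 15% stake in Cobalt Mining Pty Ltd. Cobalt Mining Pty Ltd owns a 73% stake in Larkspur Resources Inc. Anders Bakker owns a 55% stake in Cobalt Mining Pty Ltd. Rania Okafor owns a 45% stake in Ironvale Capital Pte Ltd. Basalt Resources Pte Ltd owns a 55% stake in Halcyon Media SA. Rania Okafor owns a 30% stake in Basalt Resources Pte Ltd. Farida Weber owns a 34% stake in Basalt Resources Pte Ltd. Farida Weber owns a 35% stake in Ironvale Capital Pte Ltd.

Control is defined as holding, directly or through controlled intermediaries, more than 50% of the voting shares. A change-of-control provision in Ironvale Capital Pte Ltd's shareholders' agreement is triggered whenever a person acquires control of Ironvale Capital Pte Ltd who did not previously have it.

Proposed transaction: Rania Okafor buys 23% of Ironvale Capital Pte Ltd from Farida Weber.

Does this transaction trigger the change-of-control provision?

The purchase adds only to Rania's holdings (Farida's stake shrinks), so Rania is the only person who could newly come to control Ironvale.
Rania's largest direct stake is 45% in Ironvale, which does not meet the threshold, so Rania controls no company.
In Ironvale, Rania's side holds only 45%, not > 50%.
So before the transaction, Rania does not control Ironvale.
After the purchase, Rania's direct stake in Ironvale rises to 45% + 23% = 68%, and Farida's stake falls to 12%.
Rania holds 68% of Ironvale, so Rania controls Ironvale.
Rania did not control Ironvale before and does after, so the clause is triggered.

Yes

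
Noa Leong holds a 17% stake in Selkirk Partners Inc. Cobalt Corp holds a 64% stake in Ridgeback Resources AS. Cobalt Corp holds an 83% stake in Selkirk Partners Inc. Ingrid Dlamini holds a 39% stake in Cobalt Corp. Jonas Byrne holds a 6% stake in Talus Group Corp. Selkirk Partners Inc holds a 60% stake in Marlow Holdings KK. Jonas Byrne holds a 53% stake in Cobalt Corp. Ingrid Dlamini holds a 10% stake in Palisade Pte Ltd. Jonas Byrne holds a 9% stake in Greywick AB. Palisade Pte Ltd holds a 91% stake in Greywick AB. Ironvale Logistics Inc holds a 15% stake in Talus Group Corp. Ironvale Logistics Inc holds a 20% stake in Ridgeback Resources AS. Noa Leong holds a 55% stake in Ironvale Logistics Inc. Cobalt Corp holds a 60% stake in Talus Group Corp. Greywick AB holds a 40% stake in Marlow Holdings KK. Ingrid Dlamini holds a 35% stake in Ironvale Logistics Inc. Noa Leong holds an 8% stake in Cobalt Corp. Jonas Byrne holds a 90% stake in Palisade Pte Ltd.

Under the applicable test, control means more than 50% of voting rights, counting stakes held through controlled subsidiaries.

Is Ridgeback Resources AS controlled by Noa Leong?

Noa holds 55% of Ironvale, so Noa controls Ironvale.
In Ridgeback, Noa's side holds only 20%, not > 50%.
So Noa does not control Ridgeback.

No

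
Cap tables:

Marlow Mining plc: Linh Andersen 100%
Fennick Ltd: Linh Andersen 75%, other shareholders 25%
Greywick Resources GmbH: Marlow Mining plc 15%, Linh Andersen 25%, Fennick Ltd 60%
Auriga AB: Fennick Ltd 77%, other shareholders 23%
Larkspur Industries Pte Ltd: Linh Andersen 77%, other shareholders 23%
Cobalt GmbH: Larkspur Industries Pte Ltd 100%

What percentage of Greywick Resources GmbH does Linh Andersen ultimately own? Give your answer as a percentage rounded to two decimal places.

85.00%

Linh reaches Greywick along 3 paths.
Via Marlow: 100% × 15% = 15%.
Direct stake: 25% = 25%.
Via Fennick: 75% × 60% = 45%.
Total: 15% + 25% + 45% = 85%.
Rounded: 85.00%.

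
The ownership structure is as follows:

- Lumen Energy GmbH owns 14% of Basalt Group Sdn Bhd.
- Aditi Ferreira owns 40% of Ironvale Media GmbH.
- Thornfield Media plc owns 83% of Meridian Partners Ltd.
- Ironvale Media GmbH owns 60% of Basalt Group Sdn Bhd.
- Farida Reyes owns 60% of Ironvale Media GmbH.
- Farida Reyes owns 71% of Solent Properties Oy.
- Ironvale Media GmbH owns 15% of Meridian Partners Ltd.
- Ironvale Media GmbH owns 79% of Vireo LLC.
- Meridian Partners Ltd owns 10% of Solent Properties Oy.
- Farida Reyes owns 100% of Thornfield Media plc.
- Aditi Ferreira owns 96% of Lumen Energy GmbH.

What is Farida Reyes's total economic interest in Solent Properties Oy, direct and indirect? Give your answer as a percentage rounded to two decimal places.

Farida reaches Solent along 3 paths.
Direct stake: 71% = 71%.
Via Thornfield → Meridian: 100% × 83% × 10% = 8.3%.
Via Ironvale → Meridian: 60% × 15% × 10% = 0.9%.
Total: 71% + 8.3% + 0.9% = 80.2%.
Rounded: 80.20%.

80.20%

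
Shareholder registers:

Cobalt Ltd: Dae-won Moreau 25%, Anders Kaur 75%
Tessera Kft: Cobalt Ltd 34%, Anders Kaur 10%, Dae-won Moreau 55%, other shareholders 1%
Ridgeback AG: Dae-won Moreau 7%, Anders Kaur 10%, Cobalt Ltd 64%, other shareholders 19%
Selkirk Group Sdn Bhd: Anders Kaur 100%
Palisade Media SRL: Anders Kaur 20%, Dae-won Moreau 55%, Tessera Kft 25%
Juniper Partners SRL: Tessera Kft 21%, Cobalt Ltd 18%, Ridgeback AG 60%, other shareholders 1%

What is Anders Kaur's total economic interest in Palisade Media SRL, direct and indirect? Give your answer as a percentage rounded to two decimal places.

Anders reaches Palisade along 3 paths.
Direct stake: 20% = 20%.
Via Cobalt → Tessera: 75% × 34% × 25% = 6.375%.
Via Tessera: 10% × 25% = 2.5%.
Total: 20% + 6.375% + 2.5% = 28.875%.
Rounded: 28.88%.

28.88%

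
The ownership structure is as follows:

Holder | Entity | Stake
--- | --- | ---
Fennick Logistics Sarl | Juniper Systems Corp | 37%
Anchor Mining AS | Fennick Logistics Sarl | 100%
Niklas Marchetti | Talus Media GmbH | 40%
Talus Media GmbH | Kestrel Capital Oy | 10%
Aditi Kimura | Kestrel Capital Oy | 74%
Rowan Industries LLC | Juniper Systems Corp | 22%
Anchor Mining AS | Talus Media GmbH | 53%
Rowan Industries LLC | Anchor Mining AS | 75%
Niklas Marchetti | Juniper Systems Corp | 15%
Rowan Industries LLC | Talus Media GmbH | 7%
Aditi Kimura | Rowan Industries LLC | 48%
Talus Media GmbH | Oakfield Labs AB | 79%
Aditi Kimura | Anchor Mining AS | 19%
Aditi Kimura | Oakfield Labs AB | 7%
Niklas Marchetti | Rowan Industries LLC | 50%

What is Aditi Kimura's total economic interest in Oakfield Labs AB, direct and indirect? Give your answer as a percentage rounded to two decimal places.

32.68%

Aditi reaches Oakfield along 4 paths.
Direct stake: 7% = 7%.
Via Anchor → Talus: 19% × 53% × 79% = 7.9553%.
Via Rowan → Anchor → Talus: 48% × 75% × 53% × 79% = 15.0732%.
Via Rowan → Talus: 48% × 7% × 79% = 2.6544%.
Total: 7% + 7.9553% + 15.0732% + 2.6544% = 32.6829%.
Rounded: 32.68%.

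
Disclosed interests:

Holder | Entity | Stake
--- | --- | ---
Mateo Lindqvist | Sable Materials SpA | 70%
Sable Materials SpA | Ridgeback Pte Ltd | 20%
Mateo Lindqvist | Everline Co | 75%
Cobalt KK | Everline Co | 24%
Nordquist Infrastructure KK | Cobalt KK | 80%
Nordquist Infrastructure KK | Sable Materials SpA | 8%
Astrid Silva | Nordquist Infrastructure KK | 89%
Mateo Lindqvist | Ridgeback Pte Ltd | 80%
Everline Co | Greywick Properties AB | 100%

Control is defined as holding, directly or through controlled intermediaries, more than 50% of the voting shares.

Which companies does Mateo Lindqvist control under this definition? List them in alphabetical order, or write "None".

Everline Co, Greywick Properties AB, Ridgeback Pte Ltd, Sable Materials SpA

Mateo holds 70% of Sable, so Mateo controls Sable.
Mateo holds 75% of Everline, so Mateo controls Everline.
Sable and Mateo together hold 20% + 80% = 100% of Ridgeback, so Mateo controls Ridgeback.
Everline holds 100% of Greywick, so Mateo controls Greywick.
No other company's threshold is met.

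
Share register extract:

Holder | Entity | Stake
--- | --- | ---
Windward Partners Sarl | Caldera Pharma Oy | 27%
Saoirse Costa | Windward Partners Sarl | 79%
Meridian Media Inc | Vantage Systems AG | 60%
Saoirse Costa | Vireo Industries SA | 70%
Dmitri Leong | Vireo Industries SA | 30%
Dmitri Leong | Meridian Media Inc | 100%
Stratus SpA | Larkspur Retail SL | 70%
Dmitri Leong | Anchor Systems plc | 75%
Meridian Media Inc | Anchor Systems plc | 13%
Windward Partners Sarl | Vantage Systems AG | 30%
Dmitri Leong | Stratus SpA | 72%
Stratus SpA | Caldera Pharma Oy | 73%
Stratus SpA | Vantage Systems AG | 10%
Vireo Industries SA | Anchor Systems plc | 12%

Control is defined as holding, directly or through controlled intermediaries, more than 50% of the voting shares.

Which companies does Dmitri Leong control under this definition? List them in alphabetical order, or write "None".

Anchor Systems plc, Caldera Pharma Oy, Larkspur Retail SL, Meridian Media Inc, Stratus SpA, Vantage Systems AG

Dmitri holds 100% of Meridian, so Dmitri controls Meridian.
Meridian and Dmitri together hold 13% + 75% = 88% of Anchor, so Dmitri controls Anchor.
Dmitri holds 72% of Stratus, so Dmitri controls Stratus.
Stratus holds 73% of Caldera, so Dmitri controls Caldera.
Meridian and Stratus together hold 60% + 10% = 70% of Vantage, so Dmitri controls Vantage.
Stratus holds 70% of Larkspur, so Dmitri controls Larkspur.
No other company's threshold is met.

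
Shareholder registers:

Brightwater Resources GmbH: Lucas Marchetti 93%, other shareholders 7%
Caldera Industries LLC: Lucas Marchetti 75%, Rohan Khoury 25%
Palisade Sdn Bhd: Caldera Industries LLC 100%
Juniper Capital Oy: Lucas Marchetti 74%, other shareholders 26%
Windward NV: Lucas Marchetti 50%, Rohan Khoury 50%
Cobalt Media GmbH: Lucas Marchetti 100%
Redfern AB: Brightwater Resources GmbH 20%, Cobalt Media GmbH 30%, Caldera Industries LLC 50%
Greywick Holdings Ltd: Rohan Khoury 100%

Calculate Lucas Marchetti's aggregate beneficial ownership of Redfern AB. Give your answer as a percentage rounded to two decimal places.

Lucas reaches Redfern along 3 paths.
Via Brightwater: 93% × 20% = 18.6%.
Via Cobalt: 100% × 30% = 30%.
Via Caldera: 75% × 50% = 37.5%.
Total: 18.6% + 30% + 37.5% = 86.1%.
Rounded: 86.10%.

86.10%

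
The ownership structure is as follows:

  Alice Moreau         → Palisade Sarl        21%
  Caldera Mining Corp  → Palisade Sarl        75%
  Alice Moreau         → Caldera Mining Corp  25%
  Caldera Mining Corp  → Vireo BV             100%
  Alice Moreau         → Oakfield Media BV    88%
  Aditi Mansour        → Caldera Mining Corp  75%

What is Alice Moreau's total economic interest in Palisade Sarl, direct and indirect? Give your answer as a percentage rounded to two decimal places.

Alice reaches Palisade along 2 paths.
Direct stake: 21% = 21%.
Via Caldera: 25% × 75% = 18.75%.
Total: 21% + 18.75% = 39.75%.

39.75%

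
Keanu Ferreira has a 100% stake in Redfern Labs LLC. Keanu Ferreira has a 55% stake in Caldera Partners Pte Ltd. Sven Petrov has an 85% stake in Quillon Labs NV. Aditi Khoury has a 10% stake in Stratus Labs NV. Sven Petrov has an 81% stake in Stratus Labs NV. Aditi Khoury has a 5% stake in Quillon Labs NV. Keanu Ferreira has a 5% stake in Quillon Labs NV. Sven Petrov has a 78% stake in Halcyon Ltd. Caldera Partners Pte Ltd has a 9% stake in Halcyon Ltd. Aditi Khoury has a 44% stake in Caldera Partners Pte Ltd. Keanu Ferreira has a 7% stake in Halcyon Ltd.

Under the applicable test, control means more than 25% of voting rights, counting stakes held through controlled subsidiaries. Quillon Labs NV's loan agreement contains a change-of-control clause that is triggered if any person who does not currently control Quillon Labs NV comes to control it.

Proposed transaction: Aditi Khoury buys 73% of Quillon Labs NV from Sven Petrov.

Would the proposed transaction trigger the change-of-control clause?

Yes

The purchase adds only to Aditi's holdings (Sven's stake shrinks), so Aditi is the only person who could newly come to control Quillon.
Aditi holds 44% of Caldera, so Aditi controls Caldera.
In Quillon, Aditi's side holds only 5%, not > 25%.
So before the transaction, Aditi does not control Quillon.
After the purchase, Aditi's direct stake in Quillon rises to 5% + 73% = 78%, and Sven's stake falls to 12%.
Aditi holds 78% of Quillon, so Aditi controls Quillon.
Aditi did not control Quillon before and does after, so the clause is triggered.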